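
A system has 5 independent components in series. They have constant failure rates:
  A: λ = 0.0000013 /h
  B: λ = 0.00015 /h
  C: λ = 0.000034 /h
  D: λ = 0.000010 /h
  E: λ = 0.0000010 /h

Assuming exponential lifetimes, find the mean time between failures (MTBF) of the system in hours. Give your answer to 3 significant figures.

Series of exponential components: λ_sys = Σ λ_i
λ_sys = 0.0000013 + 0.00015 + 0.000034 + 0.000010 + 0.0000010 = 1.9630e-04 /h
MTBF = 1 / λ_sys = 5090 h

5090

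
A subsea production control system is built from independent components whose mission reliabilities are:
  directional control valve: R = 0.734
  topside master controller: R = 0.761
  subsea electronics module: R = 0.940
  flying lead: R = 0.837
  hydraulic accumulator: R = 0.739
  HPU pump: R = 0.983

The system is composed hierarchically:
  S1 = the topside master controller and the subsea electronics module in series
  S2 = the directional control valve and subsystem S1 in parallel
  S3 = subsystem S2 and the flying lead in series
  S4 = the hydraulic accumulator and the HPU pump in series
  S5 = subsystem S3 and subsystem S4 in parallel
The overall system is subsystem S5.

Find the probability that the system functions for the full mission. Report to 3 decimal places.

Series (topside master controller and subsea electronics module): 0.76100 × 0.94000 = 0.71534
Parallel (directional control valve and [0.71534]): 1 − (1 − 0.73400)(1 − 0.71534) = 0.92428
Series ([0.92428] and flying lead): 0.92428 × 0.83700 = 0.77362
Series (hydraulic accumulator and HPU pump): 0.73900 × 0.98300 = 0.72644
Parallel ([0.77362] and [0.72644]): 1 − (1 − 0.77362)(1 − 0.72644) = 0.938

0.938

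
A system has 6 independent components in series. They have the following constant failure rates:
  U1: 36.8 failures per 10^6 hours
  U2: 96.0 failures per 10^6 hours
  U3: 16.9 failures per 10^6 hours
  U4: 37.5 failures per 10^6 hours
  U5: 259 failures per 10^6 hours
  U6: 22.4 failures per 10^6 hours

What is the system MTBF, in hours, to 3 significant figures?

2130

Series of exponential components: λ_sys = Σ λ_i
λ_sys = 0.0000368 + 0.0000960 + 0.0000169 + 0.0000375 + 0.000259 + 0.0000224 = 4.6860e-04 /h
MTBF = 1 / λ_sys = 2130 h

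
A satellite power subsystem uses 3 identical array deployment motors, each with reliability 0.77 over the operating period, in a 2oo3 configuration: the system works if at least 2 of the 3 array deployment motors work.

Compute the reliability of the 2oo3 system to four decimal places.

0.8656

R = Σ_{i=2}^{3} C(3,i) p^i (1−p)^{3−i} with p = 0.77
C(3,2)·0.77^2·0.23^1 = 0.409101
C(3,3)·0.77^3·0.23^0 = 0.456533
Sum = 0.8656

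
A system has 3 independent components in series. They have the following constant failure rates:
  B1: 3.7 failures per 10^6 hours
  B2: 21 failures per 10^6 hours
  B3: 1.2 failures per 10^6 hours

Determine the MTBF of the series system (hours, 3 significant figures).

Series of exponential components: λ_sys = Σ λ_i
λ_sys = 0.0000037 + 0.000021 + 0.0000012 = 2.5900e-05 /h
MTBF = 1 / λ_sys = 38600 h

38600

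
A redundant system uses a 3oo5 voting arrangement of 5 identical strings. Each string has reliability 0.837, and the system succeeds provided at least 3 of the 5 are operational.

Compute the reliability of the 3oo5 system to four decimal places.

0.9666

R = Σ_{i=3}^{5} C(5,i) p^i (1−p)^{5−i} with p = 0.837
C(5,3)·0.837^3·0.163^2 = 0.155794
C(5,4)·0.837^4·0.163^1 = 0.399999
C(5,5)·0.837^5·0.163^0 = 0.410797
Sum = 0.9666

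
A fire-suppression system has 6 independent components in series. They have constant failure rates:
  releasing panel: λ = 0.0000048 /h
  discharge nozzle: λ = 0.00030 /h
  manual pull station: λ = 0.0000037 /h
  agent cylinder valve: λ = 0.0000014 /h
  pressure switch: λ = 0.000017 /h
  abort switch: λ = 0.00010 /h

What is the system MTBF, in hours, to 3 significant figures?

Series of exponential components: λ_sys = Σ λ_i
λ_sys = 0.0000048 + 0.00030 + 0.0000037 + 0.0000014 + 0.000017 + 0.00010 = 4.2690e-04 /h
MTBF = 1 / λ_sys = 2340 h

2340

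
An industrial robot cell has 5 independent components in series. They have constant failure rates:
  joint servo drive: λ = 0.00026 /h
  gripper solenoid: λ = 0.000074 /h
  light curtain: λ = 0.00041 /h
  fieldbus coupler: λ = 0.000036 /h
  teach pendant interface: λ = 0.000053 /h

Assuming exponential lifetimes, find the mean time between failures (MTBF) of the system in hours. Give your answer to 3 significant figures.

1200

Series of exponential components: λ_sys = Σ λ_i
λ_sys = 0.00026 + 0.000074 + 0.00041 + 0.000036 + 0.000053 = 8.3300e-04 /h
MTBF = 1 / λ_sys = 1200 h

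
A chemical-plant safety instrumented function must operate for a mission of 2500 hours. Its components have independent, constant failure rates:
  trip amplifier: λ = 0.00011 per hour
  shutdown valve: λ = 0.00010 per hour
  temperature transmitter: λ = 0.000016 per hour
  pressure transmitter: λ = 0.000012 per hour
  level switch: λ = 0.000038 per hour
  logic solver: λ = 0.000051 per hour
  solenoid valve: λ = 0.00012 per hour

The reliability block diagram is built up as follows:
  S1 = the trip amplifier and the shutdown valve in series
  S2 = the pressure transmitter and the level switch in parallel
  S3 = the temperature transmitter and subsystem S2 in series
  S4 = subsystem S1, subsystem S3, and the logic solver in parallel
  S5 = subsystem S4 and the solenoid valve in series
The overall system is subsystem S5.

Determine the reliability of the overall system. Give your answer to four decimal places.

R(trip amplifier) = exp(−0.00011 × 2500) = 0.759572
R(shutdown valve) = exp(−0.00010 × 2500) = 0.778801
R(temperature transmitter) = exp(−0.000016 × 2500) = 0.960789
R(pressure transmitter) = exp(−0.000012 × 2500) = 0.970446
R(level switch) = exp(−0.000038 × 2500) = 0.909373
R(logic solver) = exp(−0.000051 × 2500) = 0.880293
R(solenoid valve) = exp(−0.00012 × 2500) = 0.740818
Series (trip amplifier and shutdown valve): 0.759572 × 0.778801 = 0.591555
Parallel (pressure transmitter and level switch): 1 − (1 − 0.970446)(1 − 0.909373) = 0.997322
Series (temperature transmitter and [0.997322]): 0.960789 × 0.997322 = 0.958216
Parallel ([0.591555], [0.958216], and logic solver): 1 − (1 − 0.591555)(1 − 0.958216)(1 − 0.880293) = 0.997957
Series ([0.997957] and solenoid valve): 0.997957 × 0.740818 = 0.7393

0.7393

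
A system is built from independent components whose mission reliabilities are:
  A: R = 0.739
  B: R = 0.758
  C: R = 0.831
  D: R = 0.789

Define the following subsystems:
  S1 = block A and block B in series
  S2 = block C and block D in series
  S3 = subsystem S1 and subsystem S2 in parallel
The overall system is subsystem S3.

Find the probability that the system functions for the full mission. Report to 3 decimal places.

0.849

Series (A and B): 0.73900 × 0.75800 = 0.56016
Series (C and D): 0.83100 × 0.78900 = 0.65566
Parallel ([0.56016] and [0.65566]): 1 − (1 − 0.56016)(1 − 0.65566) = 0.849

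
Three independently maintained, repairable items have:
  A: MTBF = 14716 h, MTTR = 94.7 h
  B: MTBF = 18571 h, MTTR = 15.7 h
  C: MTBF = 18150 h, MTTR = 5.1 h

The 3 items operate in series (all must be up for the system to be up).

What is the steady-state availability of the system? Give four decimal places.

A(A) = MTBF/(MTBF+MTTR) = 14716/(14716+94.7) = 0.993606
A(B) = MTBF/(MTBF+MTTR) = 18571/(18571+15.7) = 0.999155
A(C) = MTBF/(MTBF+MTTR) = 18150/(18150+5.1) = 0.999719
Series availability: 0.993606 × 0.999155 × 0.999719 = 0.9925

0.9925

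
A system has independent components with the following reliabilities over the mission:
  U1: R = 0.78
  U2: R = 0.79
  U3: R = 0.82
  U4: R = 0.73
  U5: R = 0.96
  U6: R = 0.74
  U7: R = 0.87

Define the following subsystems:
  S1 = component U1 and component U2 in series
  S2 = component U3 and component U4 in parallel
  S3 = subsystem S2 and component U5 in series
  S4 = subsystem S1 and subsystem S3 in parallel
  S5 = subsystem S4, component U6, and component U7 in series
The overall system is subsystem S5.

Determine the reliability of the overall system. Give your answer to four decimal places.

Series (U1 and U2): 0.780000 × 0.790000 = 0.616200
Parallel (U3 and U4): 1 − (1 − 0.820000)(1 − 0.730000) = 0.951400
Series ([0.951400] and U5): 0.951400 × 0.960000 = 0.913344
Parallel ([0.616200] and [0.913344]): 1 − (1 − 0.616200)(1 − 0.913344) = 0.966741
Series ([0.966741], U6, and U7): 0.966741 × 0.740000 × 0.870000 = 0.6224

0.6224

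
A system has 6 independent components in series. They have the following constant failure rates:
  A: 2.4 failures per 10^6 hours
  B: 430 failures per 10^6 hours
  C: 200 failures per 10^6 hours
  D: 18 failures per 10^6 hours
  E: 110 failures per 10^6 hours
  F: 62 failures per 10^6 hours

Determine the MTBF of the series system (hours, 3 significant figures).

1220

Series of exponential components: λ_sys = Σ λ_i
λ_sys = 0.0000024 + 0.00043 + 0.00020 + 0.000018 + 0.00011 + 0.000062 = 8.2240e-04 /h
MTBF = 1 / λ_sys = 1220 h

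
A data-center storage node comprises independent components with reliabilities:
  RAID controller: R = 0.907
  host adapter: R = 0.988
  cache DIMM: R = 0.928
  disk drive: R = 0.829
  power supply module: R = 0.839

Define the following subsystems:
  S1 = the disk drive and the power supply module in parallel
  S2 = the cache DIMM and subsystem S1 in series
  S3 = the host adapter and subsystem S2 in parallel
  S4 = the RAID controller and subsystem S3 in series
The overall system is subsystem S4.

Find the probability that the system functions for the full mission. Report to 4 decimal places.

Parallel (disk drive and power supply module): 1 − (1 − 0.829000)(1 − 0.839000) = 0.972469
Series (cache DIMM and [0.972469]): 0.928000 × 0.972469 = 0.902451
Parallel (host adapter and [0.902451]): 1 − (1 − 0.988000)(1 − 0.902451) = 0.998829
Series (RAID controller and [0.998829]): 0.907000 × 0.998829 = 0.9059

0.9059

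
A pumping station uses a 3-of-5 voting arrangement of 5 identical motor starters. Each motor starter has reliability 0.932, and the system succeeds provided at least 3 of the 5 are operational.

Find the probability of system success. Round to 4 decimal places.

R = Σ_{i=3}^{5} C(5,i) p^i (1−p)^{5−i} with p = 0.932
C(5,3)·0.932^3·0.068^2 = 0.037434
C(5,4)·0.932^4·0.068^1 = 0.256533
C(5,5)·0.932^5·0.068^0 = 0.703201
Sum = 0.9972

0.9972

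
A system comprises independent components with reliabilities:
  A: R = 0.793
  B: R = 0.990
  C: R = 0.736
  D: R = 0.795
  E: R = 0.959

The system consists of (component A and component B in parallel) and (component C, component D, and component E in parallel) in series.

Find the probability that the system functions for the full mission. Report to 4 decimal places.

0.9957

Parallel (A and B): 1 − (1 − 0.793000)(1 − 0.990000) = 0.997930
Parallel (C, D, and E): 1 − (1 − 0.736000)(1 − 0.795000)(1 − 0.959000) = 0.997781
Series ([0.997930] and [0.997781]): 0.997930 × 0.997781 = 0.9957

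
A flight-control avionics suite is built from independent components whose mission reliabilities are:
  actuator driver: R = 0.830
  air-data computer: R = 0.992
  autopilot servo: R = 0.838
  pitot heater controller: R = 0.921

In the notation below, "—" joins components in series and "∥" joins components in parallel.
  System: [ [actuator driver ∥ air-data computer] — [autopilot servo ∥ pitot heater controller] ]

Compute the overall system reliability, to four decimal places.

Parallel (actuator driver and air-data computer): 1 − (1 − 0.830000)(1 − 0.992000) = 0.998640
Parallel (autopilot servo and pitot heater controller): 1 − (1 − 0.838000)(1 − 0.921000) = 0.987202
Series ([0.998640] and [0.987202]): 0.998640 × 0.987202 = 0.9859

0.9859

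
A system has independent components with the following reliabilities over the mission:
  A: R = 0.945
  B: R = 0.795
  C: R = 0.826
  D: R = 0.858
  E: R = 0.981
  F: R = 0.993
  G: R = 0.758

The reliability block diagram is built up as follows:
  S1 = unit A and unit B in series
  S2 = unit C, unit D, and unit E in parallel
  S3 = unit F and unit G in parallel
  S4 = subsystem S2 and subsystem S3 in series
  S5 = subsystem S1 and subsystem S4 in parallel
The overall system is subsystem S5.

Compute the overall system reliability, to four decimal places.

Series (A and B): 0.945000 × 0.795000 = 0.751275
Parallel (C, D, and E): 1 − (1 − 0.826000)(1 − 0.858000)(1 − 0.981000) = 0.999531
Parallel (F and G): 1 − (1 − 0.993000)(1 − 0.758000) = 0.998306
Series ([0.999531] and [0.998306]): 0.999531 × 0.998306 = 0.997838
Parallel ([0.751275] and [0.997838]): 1 − (1 − 0.751275)(1 − 0.997838) = 0.9995

0.9995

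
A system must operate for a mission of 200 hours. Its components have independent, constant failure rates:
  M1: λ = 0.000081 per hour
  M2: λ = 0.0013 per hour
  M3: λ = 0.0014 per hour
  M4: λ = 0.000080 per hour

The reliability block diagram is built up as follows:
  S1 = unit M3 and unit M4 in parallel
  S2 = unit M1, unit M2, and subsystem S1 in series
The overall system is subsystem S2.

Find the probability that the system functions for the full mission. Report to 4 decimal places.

0.7557

R(M1) = exp(−0.000081 × 200) = 0.983931
R(M2) = exp(−0.0013 × 200) = 0.771052
R(M3) = exp(−0.0014 × 200) = 0.755784
R(M4) = exp(−0.000080 × 200) = 0.984127
Parallel (M3 and M4): 1 − (1 − 0.755784)(1 − 0.984127) = 0.996124
Series (M1, M2, and [0.996124]): 0.983931 × 0.771052 × 0.996124 = 0.7557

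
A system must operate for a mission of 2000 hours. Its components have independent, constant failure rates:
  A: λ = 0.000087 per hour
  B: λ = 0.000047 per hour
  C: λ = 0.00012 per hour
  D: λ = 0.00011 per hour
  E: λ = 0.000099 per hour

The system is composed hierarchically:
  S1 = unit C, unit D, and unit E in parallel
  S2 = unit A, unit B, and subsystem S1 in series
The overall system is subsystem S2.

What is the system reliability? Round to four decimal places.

0.7591

R(A) = exp(−0.000087 × 2000) = 0.840297
R(B) = exp(−0.000047 × 2000) = 0.910283
R(C) = exp(−0.00012 × 2000) = 0.786628
R(D) = exp(−0.00011 × 2000) = 0.802519
R(E) = exp(−0.000099 × 2000) = 0.820370
Parallel (C, D, and E): 1 − (1 − 0.786628)(1 − 0.802519)(1 − 0.820370) = 0.992431
Series (A, B, and [0.992431]): 0.840297 × 0.910283 × 0.992431 = 0.7591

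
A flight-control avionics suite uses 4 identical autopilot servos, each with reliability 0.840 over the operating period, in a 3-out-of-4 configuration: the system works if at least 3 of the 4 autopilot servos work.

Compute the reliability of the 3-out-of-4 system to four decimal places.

0.8772

R = Σ_{i=3}^{4} C(4,i) p^i (1−p)^{4−i} with p = 0.840
C(4,3)·0.840^3·0.160^1 = 0.379331
C(4,4)·0.840^4·0.160^0 = 0.497871
Sum = 0.8772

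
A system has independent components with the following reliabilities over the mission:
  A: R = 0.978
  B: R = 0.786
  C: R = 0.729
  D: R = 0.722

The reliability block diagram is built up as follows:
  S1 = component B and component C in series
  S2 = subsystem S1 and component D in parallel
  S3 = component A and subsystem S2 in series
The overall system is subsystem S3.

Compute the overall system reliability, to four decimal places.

Series (B and C): 0.786000 × 0.729000 = 0.572994
Parallel ([0.572994] and D): 1 − (1 − 0.572994)(1 − 0.722000) = 0.881292
Series (A and [0.881292]): 0.978000 × 0.881292 = 0.8619

0.8619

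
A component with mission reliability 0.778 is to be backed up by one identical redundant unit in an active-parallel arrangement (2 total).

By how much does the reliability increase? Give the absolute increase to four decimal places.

R_before = 0.778
R_after = 1 − (1 − 0.778)^2 = 0.9507
ΔR = 0.9507 − 0.778 = 0.1727

0.1727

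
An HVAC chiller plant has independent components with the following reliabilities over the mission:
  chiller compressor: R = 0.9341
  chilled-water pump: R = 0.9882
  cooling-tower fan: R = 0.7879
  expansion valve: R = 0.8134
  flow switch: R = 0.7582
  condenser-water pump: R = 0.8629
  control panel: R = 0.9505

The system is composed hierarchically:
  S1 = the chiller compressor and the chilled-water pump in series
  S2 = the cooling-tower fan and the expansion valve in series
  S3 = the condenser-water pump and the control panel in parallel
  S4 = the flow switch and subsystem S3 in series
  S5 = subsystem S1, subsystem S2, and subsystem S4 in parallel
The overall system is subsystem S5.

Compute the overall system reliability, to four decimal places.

0.9932

Series (chiller compressor and chilled-water pump): 0.934100 × 0.988200 = 0.923078
Series (cooling-tower fan and expansion valve): 0.787900 × 0.813400 = 0.640878
Parallel (condenser-water pump and control panel): 1 − (1 − 0.862900)(1 − 0.950500) = 0.993214
Series (flow switch and [0.993214]): 0.758200 × 0.993214 = 0.753055
Parallel ([0.923078], [0.640878], and [0.753055]): 1 − (1 − 0.923078)(1 − 0.640878)(1 − 0.753055) = 0.9932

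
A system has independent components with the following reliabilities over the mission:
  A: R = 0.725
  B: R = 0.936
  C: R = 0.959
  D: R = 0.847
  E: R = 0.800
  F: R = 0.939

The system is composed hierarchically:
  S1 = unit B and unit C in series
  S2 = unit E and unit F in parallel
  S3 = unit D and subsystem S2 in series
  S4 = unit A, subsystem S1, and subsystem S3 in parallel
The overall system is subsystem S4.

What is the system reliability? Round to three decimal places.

Series (B and C): 0.93600 × 0.95900 = 0.89762
Parallel (E and F): 1 − (1 − 0.80000)(1 − 0.93900) = 0.98780
Series (D and [0.98780]): 0.84700 × 0.98780 = 0.83667
Parallel (A, [0.89762], and [0.83667]): 1 − (1 − 0.72500)(1 − 0.89762)(1 − 0.83667) = 0.995

0.995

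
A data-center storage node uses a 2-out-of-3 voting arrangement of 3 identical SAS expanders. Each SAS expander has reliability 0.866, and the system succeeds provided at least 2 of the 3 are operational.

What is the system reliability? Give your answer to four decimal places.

0.9509

R = Σ_{i=2}^{3} C(3,i) p^i (1−p)^{3−i} with p = 0.866
C(3,2)·0.866^2·0.134^1 = 0.301482
C(3,3)·0.866^3·0.134^0 = 0.649462
Sum = 0.9509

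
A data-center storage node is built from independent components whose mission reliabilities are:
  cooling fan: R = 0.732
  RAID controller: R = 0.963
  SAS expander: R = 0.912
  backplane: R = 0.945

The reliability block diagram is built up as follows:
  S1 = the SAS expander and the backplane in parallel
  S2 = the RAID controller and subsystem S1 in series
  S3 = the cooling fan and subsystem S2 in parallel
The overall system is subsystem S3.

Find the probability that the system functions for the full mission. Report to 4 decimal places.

0.9888

Parallel (SAS expander and backplane): 1 − (1 − 0.912000)(1 − 0.945000) = 0.995160
Series (RAID controller and [0.995160]): 0.963000 × 0.995160 = 0.958339
Parallel (cooling fan and [0.958339]): 1 − (1 − 0.732000)(1 − 0.958339) = 0.9888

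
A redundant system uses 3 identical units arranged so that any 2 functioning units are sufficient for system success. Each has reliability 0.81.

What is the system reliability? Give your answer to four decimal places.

R = Σ_{i=2}^{3} C(3,i) p^i (1−p)^{3−i} with p = 0.81
C(3,2)·0.81^2·0.19^1 = 0.373977
C(3,3)·0.81^3·0.19^0 = 0.531441
Sum = 0.9054

0.9054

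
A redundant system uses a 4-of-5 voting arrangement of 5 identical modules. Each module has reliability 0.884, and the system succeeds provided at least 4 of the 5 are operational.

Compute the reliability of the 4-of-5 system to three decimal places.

R = Σ_{i=4}^{5} C(5,i) p^i (1−p)^{5−i} with p = 0.884
C(5,4)·0.884^4·0.116^1 = 0.35419
C(5,5)·0.884^5·0.116^0 = 0.53984
Sum = 0.894

0.894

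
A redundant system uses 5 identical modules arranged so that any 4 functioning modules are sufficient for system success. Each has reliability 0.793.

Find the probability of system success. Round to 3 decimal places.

0.723

R = Σ_{i=4}^{5} C(5,i) p^i (1−p)^{5−i} with p = 0.793
C(5,4)·0.793^4·0.207^1 = 0.40929
C(5,5)·0.793^5·0.207^0 = 0.31359
Sum = 0.723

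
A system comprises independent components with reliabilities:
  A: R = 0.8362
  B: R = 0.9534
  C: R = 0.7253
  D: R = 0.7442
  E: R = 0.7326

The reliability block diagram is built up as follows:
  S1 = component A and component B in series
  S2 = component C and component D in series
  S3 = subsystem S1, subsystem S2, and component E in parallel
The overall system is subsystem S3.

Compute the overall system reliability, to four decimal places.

Series (A and B): 0.836200 × 0.953400 = 0.797233
Series (C and D): 0.725300 × 0.744200 = 0.539768
Parallel ([0.797233], [0.539768], and E): 1 − (1 − 0.797233)(1 − 0.539768)(1 − 0.732600) = 0.9750

0.9750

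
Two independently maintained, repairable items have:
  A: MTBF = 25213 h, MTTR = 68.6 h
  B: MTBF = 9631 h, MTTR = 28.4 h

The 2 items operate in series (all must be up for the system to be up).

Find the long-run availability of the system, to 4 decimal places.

A(A) = MTBF/(MTBF+MTTR) = 25213/(25213+68.6) = 0.997287
A(B) = MTBF/(MTBF+MTTR) = 9631/(9631+28.4) = 0.997060
Series availability: 0.997287 × 0.997060 = 0.9944

0.9944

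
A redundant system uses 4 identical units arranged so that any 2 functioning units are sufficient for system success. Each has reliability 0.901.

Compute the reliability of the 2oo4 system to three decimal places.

0.996

R = Σ_{i=2}^{4} C(4,i) p^i (1−p)^{4−i} with p = 0.901
C(4,2)·0.901^2·0.099^2 = 0.04774
C(4,3)·0.901^3·0.099^1 = 0.28965
C(4,4)·0.901^4·0.099^0 = 0.65902
Sum = 0.996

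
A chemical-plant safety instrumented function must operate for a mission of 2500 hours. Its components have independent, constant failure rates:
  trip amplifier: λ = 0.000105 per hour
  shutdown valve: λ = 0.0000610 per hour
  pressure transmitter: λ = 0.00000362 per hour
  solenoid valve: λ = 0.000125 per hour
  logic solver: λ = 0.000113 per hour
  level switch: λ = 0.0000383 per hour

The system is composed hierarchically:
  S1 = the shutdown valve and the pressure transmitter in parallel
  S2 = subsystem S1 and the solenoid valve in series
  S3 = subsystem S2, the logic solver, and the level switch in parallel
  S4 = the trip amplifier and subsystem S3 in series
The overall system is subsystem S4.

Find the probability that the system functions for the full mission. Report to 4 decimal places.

0.7645

R(trip amplifier) = exp(−0.000105 × 2500) = 0.769126
R(shutdown valve) = exp(−0.0000610 × 2500) = 0.858559
R(pressure transmitter) = exp(−0.00000362 × 2500) = 0.990991
R(solenoid valve) = exp(−0.000125 × 2500) = 0.731616
R(logic solver) = exp(−0.000113 × 2500) = 0.753897
R(level switch) = exp(−0.0000383 × 2500) = 0.908691
Parallel (shutdown valve and pressure transmitter): 1 − (1 − 0.858559)(1 − 0.990991) = 0.998726
Series ([0.998726] and solenoid valve): 0.998726 × 0.731616 = 0.730684
Parallel ([0.730684], logic solver, and level switch): 1 − (1 − 0.730684)(1 − 0.753897)(1 − 0.908691) = 0.993948
Series (trip amplifier and [0.993948]): 0.769126 × 0.993948 = 0.7645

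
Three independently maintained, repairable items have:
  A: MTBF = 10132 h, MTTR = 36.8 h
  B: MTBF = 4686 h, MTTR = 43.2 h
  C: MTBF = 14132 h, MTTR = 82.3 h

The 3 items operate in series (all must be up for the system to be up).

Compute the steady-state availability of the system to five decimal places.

A(A) = MTBF/(MTBF+MTTR) = 10132/(10132+36.8) = 0.996381
A(B) = MTBF/(MTBF+MTTR) = 4686/(4686+43.2) = 0.990865
A(C) = MTBF/(MTBF+MTTR) = 14132/(14132+82.3) = 0.994210
Series availability: 0.996381 × 0.990865 × 0.994210 = 0.98156

0.98156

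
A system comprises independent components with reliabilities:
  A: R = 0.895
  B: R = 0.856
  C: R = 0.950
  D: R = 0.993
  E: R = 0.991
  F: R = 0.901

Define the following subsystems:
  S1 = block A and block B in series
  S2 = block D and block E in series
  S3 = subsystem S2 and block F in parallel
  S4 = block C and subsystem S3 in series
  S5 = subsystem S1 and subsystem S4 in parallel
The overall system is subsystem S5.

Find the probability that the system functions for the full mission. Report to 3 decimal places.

0.988

Series (A and B): 0.89500 × 0.85600 = 0.76612
Series (D and E): 0.99300 × 0.99100 = 0.98406
Parallel ([0.98406] and F): 1 − (1 − 0.98406)(1 − 0.90100) = 0.99842
Series (C and [0.99842]): 0.95000 × 0.99842 = 0.94850
Parallel ([0.76612] and [0.94850]): 1 − (1 − 0.76612)(1 − 0.94850) = 0.988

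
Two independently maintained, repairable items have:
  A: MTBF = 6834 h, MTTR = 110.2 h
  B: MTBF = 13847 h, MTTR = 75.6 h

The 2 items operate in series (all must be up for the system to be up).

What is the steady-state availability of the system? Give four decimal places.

A(A) = MTBF/(MTBF+MTTR) = 6834/(6834+110.2) = 0.984131
A(B) = MTBF/(MTBF+MTTR) = 13847/(13847+75.6) = 0.994570
Series availability: 0.984131 × 0.994570 = 0.9788

0.9788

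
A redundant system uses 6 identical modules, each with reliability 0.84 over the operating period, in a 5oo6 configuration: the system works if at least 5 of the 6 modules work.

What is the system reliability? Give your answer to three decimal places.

R = Σ_{i=5}^{6} C(6,i) p^i (1−p)^{6−i} with p = 0.84
C(6,5)·0.84^5·0.16^1 = 0.40148
C(6,6)·0.84^6·0.16^0 = 0.35130
Sum = 0.753

0.753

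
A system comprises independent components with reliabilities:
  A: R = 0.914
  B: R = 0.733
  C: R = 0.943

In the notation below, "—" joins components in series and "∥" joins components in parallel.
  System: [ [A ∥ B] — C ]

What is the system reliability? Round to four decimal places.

0.9213

Parallel (A and B): 1 − (1 − 0.914000)(1 − 0.733000) = 0.977038
Series ([0.977038] and C): 0.977038 × 0.943000 = 0.9213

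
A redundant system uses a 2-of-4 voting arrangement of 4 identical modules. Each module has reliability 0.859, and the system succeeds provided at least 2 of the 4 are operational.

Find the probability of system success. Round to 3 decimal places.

0.990

R = Σ_{i=2}^{4} C(4,i) p^i (1−p)^{4−i} with p = 0.859
C(4,2)·0.859^2·0.141^2 = 0.08802
C(4,3)·0.859^3·0.141^1 = 0.35749
C(4,4)·0.859^4·0.141^0 = 0.54447
Sum = 0.990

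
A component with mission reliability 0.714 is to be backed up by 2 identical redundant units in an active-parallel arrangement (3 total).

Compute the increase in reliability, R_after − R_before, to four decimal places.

R_before = 0.714
R_after = 1 − (1 − 0.714)^3 = 0.9766
ΔR = 0.9766 − 0.714 = 0.2626

0.2626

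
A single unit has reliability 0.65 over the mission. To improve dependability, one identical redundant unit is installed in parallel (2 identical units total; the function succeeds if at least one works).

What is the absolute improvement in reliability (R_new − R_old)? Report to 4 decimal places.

R_before = 0.65
R_after = 1 − (1 − 0.65)^2 = 0.8775
ΔR = 0.8775 − 0.65 = 0.2275

0.2275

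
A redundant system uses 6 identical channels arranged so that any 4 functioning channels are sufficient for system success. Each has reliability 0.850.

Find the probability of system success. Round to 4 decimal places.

R = Σ_{i=4}^{6} C(6,i) p^i (1−p)^{6−i} with p = 0.850
C(6,4)·0.850^4·0.150^2 = 0.176177
C(6,5)·0.850^5·0.150^1 = 0.399335
C(6,6)·0.850^6·0.150^0 = 0.377150
Sum = 0.9527

0.9527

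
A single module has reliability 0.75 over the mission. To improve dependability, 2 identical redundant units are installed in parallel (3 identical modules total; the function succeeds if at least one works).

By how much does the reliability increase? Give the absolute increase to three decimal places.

0.234

R_before = 0.75
R_after = 1 − (1 − 0.75)^3 = 0.984
ΔR = 0.984 − 0.75 = 0.234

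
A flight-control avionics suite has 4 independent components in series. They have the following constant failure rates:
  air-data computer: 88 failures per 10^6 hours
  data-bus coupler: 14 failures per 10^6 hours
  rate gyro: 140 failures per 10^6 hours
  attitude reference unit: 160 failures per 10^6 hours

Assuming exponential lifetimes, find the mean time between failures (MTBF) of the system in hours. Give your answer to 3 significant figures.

Series of exponential components: λ_sys = Σ λ_i
λ_sys = 0.000088 + 0.000014 + 0.00014 + 0.00016 = 4.0200e-04 /h
MTBF = 1 / λ_sys = 2490 h

2490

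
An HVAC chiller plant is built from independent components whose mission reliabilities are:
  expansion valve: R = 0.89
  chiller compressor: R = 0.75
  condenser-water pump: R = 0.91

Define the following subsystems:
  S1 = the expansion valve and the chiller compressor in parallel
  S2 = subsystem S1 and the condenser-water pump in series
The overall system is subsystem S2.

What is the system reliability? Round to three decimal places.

Parallel (expansion valve and chiller compressor): 1 − (1 − 0.89000)(1 − 0.75000) = 0.97250
Series ([0.97250] and condenser-water pump): 0.97250 × 0.91000 = 0.885

0.885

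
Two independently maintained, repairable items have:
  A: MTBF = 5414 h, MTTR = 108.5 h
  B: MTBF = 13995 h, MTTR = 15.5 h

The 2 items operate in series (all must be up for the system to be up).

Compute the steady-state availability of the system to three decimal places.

0.979

A(A) = MTBF/(MTBF+MTTR) = 5414/(5414+108.5) = 0.980353
A(B) = MTBF/(MTBF+MTTR) = 13995/(13995+15.5) = 0.998894
Series availability: 0.980353 × 0.998894 = 0.979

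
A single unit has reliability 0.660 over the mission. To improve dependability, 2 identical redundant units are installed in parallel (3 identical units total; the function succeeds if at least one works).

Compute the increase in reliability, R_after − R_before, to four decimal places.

0.3007

R_before = 0.660
R_after = 1 − (1 − 0.660)^3 = 0.9607
ΔR = 0.9607 − 0.660 = 0.3007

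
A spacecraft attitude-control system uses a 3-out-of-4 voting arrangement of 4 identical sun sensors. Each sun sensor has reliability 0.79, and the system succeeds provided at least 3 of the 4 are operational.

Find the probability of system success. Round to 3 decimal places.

0.804

R = Σ_{i=3}^{4} C(4,i) p^i (1−p)^{4−i} with p = 0.79
C(4,3)·0.79^3·0.21^1 = 0.41415
C(4,4)·0.79^4·0.21^0 = 0.38950
Sum = 0.804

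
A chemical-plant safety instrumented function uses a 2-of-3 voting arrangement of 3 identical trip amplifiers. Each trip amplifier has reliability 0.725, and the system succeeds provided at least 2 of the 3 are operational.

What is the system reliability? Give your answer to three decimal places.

R = Σ_{i=2}^{3} C(3,i) p^i (1−p)^{3−i} with p = 0.725
C(3,2)·0.725^2·0.275^1 = 0.43364
C(3,3)·0.725^3·0.275^0 = 0.38108
Sum = 0.815

0.815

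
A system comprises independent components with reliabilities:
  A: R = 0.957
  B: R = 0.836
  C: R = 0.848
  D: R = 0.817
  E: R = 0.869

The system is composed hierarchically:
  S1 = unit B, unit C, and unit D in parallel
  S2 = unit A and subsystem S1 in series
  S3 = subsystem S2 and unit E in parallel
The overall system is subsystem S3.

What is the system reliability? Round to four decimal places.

0.9938

Parallel (B, C, and D): 1 − (1 − 0.836000)(1 − 0.848000)(1 − 0.817000) = 0.995438
Series (A and [0.995438]): 0.957000 × 0.995438 = 0.952634
Parallel ([0.952634] and E): 1 − (1 − 0.952634)(1 − 0.869000) = 0.9938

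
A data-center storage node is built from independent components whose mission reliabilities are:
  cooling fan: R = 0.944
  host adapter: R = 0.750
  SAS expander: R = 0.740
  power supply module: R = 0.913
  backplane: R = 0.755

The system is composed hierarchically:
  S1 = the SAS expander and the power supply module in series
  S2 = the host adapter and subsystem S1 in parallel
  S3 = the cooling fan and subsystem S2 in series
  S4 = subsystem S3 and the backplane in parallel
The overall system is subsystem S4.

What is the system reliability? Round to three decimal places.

0.968

Series (SAS expander and power supply module): 0.74000 × 0.91300 = 0.67562
Parallel (host adapter and [0.67562]): 1 − (1 − 0.75000)(1 − 0.67562) = 0.91891
Series (cooling fan and [0.91891]): 0.94400 × 0.91891 = 0.86745
Parallel ([0.86745] and backplane): 1 − (1 − 0.86745)(1 − 0.75500) = 0.968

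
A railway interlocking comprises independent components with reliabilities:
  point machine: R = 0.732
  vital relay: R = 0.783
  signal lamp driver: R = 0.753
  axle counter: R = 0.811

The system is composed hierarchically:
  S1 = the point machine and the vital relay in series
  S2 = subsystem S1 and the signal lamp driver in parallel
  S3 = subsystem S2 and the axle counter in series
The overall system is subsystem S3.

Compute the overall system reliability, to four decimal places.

0.7255

Series (point machine and vital relay): 0.732000 × 0.783000 = 0.573156
Parallel ([0.573156] and signal lamp driver): 1 − (1 − 0.573156)(1 − 0.753000) = 0.894570
Series ([0.894570] and axle counter): 0.894570 × 0.811000 = 0.7255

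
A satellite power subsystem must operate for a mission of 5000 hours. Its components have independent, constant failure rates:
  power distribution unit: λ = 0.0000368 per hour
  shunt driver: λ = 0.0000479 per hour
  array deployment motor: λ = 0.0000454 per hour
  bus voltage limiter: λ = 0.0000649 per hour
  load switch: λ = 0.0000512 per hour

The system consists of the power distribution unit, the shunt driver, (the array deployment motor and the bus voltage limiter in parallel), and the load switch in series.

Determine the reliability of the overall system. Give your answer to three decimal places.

0.478

R(power distribution unit) = exp(−0.0000368 × 5000) = 0.83194
R(shunt driver) = exp(−0.0000479 × 5000) = 0.78702
R(array deployment motor) = exp(−0.0000454 × 5000) = 0.79692
R(bus voltage limiter) = exp(−0.0000649 × 5000) = 0.72289
R(load switch) = exp(−0.0000512 × 5000) = 0.77414
Parallel (array deployment motor and bus voltage limiter): 1 − (1 − 0.79692)(1 − 0.72289) = 0.94372
Series (power distribution unit, shunt driver, [0.94372], and load switch): 0.83194 × 0.78702 × 0.94372 × 0.77414 = 0.478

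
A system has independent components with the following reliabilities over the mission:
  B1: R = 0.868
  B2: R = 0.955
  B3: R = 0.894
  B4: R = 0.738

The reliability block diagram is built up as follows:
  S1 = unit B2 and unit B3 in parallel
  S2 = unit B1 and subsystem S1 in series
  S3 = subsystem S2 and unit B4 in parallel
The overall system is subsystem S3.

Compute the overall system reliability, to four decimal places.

Parallel (B2 and B3): 1 − (1 − 0.955000)(1 − 0.894000) = 0.995230
Series (B1 and [0.995230]): 0.868000 × 0.995230 = 0.863860
Parallel ([0.863860] and B4): 1 − (1 − 0.863860)(1 − 0.738000) = 0.9643

0.9643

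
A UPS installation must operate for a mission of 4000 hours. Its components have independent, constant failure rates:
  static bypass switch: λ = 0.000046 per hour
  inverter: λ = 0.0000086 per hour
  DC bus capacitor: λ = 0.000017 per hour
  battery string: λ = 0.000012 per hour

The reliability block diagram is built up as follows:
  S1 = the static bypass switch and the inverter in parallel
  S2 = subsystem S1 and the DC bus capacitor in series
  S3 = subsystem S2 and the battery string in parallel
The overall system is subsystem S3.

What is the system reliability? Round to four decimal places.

R(static bypass switch) = exp(−0.000046 × 4000) = 0.831936
R(inverter) = exp(−0.0000086 × 4000) = 0.966185
R(DC bus capacitor) = exp(−0.000017 × 4000) = 0.934260
R(battery string) = exp(−0.000012 × 4000) = 0.953134
Parallel (static bypass switch and inverter): 1 − (1 − 0.831936)(1 − 0.966185) = 0.994317
Series ([0.994317] and DC bus capacitor): 0.994317 × 0.934260 = 0.928951
Parallel ([0.928951] and battery string): 1 − (1 − 0.928951)(1 − 0.953134) = 0.9967

0.9967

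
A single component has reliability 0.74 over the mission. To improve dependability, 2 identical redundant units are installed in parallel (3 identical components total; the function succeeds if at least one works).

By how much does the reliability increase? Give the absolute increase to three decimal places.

R_before = 0.74
R_after = 1 − (1 − 0.74)^3 = 0.982
ΔR = 0.982 − 0.74 = 0.242

0.242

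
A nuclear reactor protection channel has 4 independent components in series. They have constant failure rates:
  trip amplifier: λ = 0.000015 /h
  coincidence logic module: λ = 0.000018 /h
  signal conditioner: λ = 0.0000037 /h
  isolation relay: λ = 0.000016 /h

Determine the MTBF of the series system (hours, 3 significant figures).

Series of exponential components: λ_sys = Σ λ_i
λ_sys = 0.000015 + 0.000018 + 0.0000037 + 0.000016 = 5.2700e-05 /h
MTBF = 1 / λ_sys = 19000 h

19000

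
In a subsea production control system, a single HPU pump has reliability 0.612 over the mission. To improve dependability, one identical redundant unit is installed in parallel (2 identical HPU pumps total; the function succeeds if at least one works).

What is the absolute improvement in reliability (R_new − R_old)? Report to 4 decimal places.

0.2375

R_before = 0.612
R_after = 1 − (1 − 0.612)^2 = 0.8495
ΔR = 0.8495 − 0.612 = 0.2375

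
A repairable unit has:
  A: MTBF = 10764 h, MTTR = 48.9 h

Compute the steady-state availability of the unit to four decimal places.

0.9955

A(A) = MTBF/(MTBF+MTTR) = 10764/(10764+48.9) = 0.9955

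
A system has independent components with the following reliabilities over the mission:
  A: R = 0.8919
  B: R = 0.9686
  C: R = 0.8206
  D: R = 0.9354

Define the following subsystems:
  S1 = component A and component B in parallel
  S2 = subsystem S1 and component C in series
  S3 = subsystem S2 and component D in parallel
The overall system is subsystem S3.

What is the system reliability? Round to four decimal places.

0.9882

Parallel (A and B): 1 − (1 − 0.891900)(1 − 0.968600) = 0.996606
Series ([0.996606] and C): 0.996606 × 0.820600 = 0.817815
Parallel ([0.817815] and D): 1 − (1 − 0.817815)(1 − 0.935400) = 0.9882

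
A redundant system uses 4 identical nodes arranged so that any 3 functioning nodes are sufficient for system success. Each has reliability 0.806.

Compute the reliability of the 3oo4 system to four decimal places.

0.8283

R = Σ_{i=3}^{4} C(4,i) p^i (1−p)^{4−i} with p = 0.806
C(4,3)·0.806^3·0.194^1 = 0.406319
C(4,4)·0.806^4·0.194^0 = 0.422027
Sum = 0.8283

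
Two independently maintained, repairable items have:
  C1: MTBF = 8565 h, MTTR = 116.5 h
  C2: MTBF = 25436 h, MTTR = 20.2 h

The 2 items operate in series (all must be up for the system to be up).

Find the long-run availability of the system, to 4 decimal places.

A(C1) = MTBF/(MTBF+MTTR) = 8565/(8565+116.5) = 0.986581
A(C2) = MTBF/(MTBF+MTTR) = 25436/(25436+20.2) = 0.999206
Series availability: 0.986581 × 0.999206 = 0.9858

0.9858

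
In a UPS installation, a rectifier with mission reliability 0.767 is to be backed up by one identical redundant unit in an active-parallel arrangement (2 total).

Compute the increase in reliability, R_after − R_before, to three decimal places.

0.179

R_before = 0.767
R_after = 1 − (1 − 0.767)^2 = 0.946
ΔR = 0.946 − 0.767 = 0.179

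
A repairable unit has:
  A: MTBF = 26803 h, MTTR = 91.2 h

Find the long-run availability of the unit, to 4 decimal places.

0.9966

A(A) = MTBF/(MTBF+MTTR) = 26803/(26803+91.2) = 0.9966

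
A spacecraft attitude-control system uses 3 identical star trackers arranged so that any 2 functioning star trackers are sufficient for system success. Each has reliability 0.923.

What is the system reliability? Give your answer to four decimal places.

R = Σ_{i=2}^{3} C(3,i) p^i (1−p)^{3−i} with p = 0.923
C(3,2)·0.923^2·0.077^1 = 0.196796
C(3,3)·0.923^3·0.077^0 = 0.786330
Sum = 0.9831

0.9831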